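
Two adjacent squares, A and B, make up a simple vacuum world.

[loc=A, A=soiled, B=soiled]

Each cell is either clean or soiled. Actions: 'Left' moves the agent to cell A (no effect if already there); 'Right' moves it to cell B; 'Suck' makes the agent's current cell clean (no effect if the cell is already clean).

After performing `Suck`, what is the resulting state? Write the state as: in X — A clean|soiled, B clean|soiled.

in A — A clean, B soiled

start: in A — A soiled, B soiled
step 1/1 (Suck): in A — A clean, B soiled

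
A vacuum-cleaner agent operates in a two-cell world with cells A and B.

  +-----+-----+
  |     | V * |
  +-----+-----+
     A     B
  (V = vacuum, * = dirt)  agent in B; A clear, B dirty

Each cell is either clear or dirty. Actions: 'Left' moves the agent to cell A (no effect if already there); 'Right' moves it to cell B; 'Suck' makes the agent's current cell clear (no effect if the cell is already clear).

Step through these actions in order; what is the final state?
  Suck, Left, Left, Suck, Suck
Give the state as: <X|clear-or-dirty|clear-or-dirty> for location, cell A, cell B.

<A|clear|clear>

step 1/5 (Suck): <B|clear|clear>
step 2/5 (Left): <A|clear|clear>
step 3/5 (Left): <A|clear|clear>
step 4/5 (Suck): <A|clear|clear>
step 5/5 (Suck): <A|clear|clear>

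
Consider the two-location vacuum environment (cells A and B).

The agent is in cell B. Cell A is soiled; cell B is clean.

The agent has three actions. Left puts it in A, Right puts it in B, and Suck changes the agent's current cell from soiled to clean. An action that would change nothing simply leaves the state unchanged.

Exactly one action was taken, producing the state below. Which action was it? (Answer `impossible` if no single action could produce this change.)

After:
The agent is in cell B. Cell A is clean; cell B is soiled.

impossible

try  Left: in A — A soiled, B clean
try Right: in B — A soiled, B clean
try  Suck: in B — A soiled, B clean
no single action produces the after-state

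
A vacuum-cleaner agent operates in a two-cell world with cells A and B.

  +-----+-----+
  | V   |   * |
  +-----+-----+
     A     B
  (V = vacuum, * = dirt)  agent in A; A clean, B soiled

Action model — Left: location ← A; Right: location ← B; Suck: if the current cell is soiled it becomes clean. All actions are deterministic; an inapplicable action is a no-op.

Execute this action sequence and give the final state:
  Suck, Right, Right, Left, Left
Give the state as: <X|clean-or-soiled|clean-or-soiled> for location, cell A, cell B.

Suck (#1): <A|clean|soiled>
Right (#2): <B|clean|soiled>
Right (#3): <B|clean|soiled>
Left (#4): <A|clean|soiled>
Left (#5): <A|clean|soiled>

<A|clean|soiled>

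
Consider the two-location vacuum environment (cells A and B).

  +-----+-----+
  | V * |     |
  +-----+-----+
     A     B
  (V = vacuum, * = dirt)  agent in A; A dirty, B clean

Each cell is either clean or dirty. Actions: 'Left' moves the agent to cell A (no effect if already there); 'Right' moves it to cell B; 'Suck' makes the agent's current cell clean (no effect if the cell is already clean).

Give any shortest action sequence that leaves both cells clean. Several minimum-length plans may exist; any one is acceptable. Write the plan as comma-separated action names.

t=1 Suck ⇒ loc=A A=clean B=clean
min 1: A is dirty, one Suck

Suck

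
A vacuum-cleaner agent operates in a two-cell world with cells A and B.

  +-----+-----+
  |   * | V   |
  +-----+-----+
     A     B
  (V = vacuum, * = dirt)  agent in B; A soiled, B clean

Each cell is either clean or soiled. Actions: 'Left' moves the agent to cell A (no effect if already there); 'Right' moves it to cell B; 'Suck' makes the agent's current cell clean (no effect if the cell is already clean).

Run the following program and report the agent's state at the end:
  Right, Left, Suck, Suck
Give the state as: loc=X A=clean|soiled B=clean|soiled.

Right (#1): loc=B A=soiled B=clean
Left (#2): loc=A A=soiled B=clean
Suck (#3): loc=A A=clean B=clean
Suck (#4): loc=A A=clean B=clean

loc=A A=clean B=clean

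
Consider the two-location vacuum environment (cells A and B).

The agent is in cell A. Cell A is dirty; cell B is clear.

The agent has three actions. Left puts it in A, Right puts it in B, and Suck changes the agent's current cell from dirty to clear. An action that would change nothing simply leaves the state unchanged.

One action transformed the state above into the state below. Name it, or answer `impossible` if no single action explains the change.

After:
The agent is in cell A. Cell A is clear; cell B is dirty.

try  Left: loc=A A=dirty B=clear
try Right: loc=B A=dirty B=clear
try  Suck: loc=A A=clear B=clear
no single action produces the after-state

impossible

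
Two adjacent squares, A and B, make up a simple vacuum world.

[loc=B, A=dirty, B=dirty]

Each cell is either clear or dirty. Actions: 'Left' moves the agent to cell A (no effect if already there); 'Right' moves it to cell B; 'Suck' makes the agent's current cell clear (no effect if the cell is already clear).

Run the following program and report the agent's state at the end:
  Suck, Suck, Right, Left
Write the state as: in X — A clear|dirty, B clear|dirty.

Suck (#1): in B — A dirty, B clear
Suck (#2): in B — A dirty, B clear
Right (#3): in B — A dirty, B clear
Left (#4): in A — A dirty, B clear

in A — A dirty, B clear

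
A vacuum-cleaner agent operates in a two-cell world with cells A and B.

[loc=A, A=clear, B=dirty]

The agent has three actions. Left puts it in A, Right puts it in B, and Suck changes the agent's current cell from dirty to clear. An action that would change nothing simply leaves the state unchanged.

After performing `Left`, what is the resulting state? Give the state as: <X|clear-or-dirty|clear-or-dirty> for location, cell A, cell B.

<A|clear|dirty>

start: <A|clear|dirty>
1. Left → <A|clear|dirty>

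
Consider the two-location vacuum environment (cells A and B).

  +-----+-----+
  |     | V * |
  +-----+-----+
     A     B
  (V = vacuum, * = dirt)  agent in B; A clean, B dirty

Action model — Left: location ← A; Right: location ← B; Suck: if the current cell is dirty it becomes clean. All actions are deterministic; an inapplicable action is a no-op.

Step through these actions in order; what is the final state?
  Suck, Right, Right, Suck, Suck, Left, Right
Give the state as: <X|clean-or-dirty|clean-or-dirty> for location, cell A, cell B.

<B|clean|clean>

t=1 Suck ⇒ <B|clean|clean>
t=2 Right ⇒ <B|clean|clean>
t=3 Right ⇒ <B|clean|clean>
t=4 Suck ⇒ <B|clean|clean>
t=5 Suck ⇒ <B|clean|clean>
t=6 Left ⇒ <A|clean|clean>
t=7 Right ⇒ <B|clean|clean>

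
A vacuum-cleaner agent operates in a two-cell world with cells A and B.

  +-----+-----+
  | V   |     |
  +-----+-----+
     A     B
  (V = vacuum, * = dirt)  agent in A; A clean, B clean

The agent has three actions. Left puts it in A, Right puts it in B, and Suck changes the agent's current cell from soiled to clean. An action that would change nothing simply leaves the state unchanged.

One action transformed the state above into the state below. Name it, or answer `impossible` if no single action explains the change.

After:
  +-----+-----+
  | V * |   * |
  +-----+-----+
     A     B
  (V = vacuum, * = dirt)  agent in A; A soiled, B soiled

impossible

try  Left: <A|clean|clean>
try Right: <B|clean|clean>
try  Suck: <A|clean|clean>
no single action produces the after-state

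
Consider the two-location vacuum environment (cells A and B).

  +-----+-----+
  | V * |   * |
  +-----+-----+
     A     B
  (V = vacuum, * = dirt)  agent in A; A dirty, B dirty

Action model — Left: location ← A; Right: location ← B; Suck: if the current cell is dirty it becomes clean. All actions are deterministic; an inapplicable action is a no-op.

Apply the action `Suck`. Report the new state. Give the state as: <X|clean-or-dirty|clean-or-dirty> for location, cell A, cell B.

start: <A|dirty|dirty>
Suck (#1): <A|clean|dirty>

<A|clean|dirty>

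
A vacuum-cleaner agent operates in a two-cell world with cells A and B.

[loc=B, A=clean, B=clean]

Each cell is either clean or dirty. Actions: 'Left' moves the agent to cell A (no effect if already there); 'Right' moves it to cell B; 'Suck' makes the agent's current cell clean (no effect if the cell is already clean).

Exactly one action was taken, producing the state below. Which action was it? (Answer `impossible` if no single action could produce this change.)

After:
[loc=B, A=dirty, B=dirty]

try  Left: loc=A A=clean B=clean
try Right: loc=B A=clean B=clean
try  Suck: loc=B A=clean B=clean
no single action produces the after-state

impossible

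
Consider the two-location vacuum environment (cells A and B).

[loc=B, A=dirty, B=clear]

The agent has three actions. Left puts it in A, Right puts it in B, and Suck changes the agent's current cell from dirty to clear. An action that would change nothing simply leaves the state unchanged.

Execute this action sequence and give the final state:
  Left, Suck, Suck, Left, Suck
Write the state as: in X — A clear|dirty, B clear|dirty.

in A — A clear, B clear

[1] after Left: in A — A dirty, B clear
[2] after Suck: in A — A clear, B clear
[3] after Suck: in A — A clear, B clear
[4] after Left: in A — A clear, B clear
[5] after Suck: in A — A clear, B clear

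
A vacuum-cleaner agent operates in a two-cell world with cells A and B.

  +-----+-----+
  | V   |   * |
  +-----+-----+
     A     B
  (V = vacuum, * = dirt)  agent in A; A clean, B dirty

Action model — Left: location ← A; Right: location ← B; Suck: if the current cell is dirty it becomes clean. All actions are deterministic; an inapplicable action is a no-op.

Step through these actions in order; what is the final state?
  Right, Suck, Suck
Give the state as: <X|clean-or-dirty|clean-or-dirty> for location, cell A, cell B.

<B|clean|clean>

Right (#1): <B|clean|dirty>
Suck (#2): <B|clean|clean>
Suck (#3): <B|clean|clean>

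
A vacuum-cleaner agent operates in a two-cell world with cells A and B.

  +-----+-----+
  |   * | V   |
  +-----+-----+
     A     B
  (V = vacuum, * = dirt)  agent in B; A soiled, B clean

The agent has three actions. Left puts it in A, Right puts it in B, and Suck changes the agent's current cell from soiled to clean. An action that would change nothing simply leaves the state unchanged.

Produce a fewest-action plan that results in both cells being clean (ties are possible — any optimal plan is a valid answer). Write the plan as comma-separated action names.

Left, Suck

1) do Left; now loc=A A=soiled B=clean
2) do Suck; now loc=A A=clean B=clean
min 2: go A then Suck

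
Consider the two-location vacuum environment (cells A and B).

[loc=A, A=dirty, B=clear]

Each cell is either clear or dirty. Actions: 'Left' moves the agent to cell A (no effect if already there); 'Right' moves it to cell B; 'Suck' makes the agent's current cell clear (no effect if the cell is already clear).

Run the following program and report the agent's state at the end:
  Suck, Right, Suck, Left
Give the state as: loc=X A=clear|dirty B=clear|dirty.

loc=A A=clear B=clear

1) do Suck; now loc=A A=clear B=clear
2) do Right; now loc=B A=clear B=clear
3) do Suck; now loc=B A=clear B=clear
4) do Left; now loc=A A=clear B=clear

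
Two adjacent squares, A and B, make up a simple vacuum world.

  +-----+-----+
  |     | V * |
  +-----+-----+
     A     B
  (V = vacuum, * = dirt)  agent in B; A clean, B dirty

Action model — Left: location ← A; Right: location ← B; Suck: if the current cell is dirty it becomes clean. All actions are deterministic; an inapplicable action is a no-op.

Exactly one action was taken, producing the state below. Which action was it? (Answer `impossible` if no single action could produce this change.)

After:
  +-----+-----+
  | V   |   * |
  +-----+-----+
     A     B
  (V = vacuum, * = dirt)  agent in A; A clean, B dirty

Left

try  Left: loc=A A=clean B=dirty  ← match
try Right: loc=B A=clean B=dirty
try  Suck: loc=B A=clean B=clean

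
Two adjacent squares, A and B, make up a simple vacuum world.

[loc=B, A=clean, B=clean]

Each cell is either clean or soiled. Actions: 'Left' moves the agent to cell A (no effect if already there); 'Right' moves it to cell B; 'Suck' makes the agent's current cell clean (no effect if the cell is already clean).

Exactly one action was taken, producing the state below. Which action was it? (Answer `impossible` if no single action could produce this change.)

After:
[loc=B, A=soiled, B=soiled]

impossible

try  Left: <A|clean|clean>
try Right: <B|clean|clean>
try  Suck: <B|clean|clean>
no single action produces the after-state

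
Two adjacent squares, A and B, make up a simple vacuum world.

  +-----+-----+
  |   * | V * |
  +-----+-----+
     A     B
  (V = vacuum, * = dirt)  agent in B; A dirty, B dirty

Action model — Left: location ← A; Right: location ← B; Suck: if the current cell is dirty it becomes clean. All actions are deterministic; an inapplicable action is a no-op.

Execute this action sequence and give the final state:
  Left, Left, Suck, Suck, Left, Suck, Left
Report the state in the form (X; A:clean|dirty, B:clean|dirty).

1) do Left; now (A; A:dirty, B:dirty)
2) do Left; now (A; A:dirty, B:dirty)
3) do Suck; now (A; A:clean, B:dirty)
4) do Suck; now (A; A:clean, B:dirty)
5) do Left; now (A; A:clean, B:dirty)
6) do Suck; now (A; A:clean, B:dirty)
7) do Left; now (A; A:clean, B:dirty)

(A; A:clean, B:dirty)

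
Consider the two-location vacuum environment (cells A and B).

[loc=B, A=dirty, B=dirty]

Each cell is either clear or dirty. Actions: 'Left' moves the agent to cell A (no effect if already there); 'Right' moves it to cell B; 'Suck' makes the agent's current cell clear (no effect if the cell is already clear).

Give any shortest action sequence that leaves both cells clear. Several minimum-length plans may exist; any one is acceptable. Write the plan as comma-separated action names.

Suck, Left, Suck

Suck (#1): in B — A dirty, B clear
Left (#2): in A — A dirty, B clear
Suck (#3): in A — A clear, B clear
min 3: Suck B + move + Suck A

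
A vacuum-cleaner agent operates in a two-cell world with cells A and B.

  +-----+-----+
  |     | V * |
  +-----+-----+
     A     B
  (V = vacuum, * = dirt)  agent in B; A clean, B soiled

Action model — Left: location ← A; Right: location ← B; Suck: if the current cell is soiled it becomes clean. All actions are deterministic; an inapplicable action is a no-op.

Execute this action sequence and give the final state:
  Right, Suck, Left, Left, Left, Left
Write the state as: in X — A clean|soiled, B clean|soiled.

in A — A clean, B clean

Right (#1): in B — A clean, B soiled
Suck (#2): in B — A clean, B clean
Left (#3): in A — A clean, B clean
Left (#4): in A — A clean, B clean
Left (#5): in A — A clean, B clean
Left (#6): in A — A clean, B clean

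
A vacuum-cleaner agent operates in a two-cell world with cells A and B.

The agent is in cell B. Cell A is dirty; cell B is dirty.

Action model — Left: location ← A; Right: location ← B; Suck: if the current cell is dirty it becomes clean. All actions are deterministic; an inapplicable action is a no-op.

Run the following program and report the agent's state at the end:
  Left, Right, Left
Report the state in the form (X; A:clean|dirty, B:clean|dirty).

1) do Left; now (A; A:dirty, B:dirty)
2) do Right; now (B; A:dirty, B:dirty)
3) do Left; now (A; A:dirty, B:dirty)

(A; A:dirty, B:dirty)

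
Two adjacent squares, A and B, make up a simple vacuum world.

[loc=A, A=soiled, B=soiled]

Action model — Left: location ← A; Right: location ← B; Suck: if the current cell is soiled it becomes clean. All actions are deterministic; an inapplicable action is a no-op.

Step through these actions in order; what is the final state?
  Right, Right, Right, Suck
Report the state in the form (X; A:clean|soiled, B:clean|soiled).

step 1/4 (Right): (B; A:soiled, B:soiled)
step 2/4 (Right): (B; A:soiled, B:soiled)
step 3/4 (Right): (B; A:soiled, B:soiled)
step 4/4 (Suck): (B; A:soiled, B:clean)

(B; A:soiled, B:clean)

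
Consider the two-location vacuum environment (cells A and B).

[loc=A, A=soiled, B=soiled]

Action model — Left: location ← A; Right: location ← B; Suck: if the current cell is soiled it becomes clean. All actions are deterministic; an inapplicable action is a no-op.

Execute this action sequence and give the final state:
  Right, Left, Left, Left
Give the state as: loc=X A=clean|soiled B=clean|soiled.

loc=A A=soiled B=soiled

[1] after Right: loc=B A=soiled B=soiled
[2] after Left: loc=A A=soiled B=soiled
[3] after Left: loc=A A=soiled B=soiled
[4] after Left: loc=A A=soiled B=soiled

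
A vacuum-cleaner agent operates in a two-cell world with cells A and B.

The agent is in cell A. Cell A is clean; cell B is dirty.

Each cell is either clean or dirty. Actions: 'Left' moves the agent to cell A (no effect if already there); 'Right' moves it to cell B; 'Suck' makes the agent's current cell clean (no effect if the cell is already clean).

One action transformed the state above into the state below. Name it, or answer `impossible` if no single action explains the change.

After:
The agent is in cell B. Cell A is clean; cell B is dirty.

try  Left: <A|clean|dirty>
try Right: <B|clean|dirty>  ← match
try  Suck: <A|clean|dirty>

Right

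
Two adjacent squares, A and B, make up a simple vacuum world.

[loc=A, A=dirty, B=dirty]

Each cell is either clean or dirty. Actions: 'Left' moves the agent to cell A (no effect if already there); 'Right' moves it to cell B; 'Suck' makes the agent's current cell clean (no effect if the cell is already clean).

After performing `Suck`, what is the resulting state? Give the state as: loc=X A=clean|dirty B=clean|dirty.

start: loc=A A=dirty B=dirty
Suck (#1): loc=A A=clean B=dirty

loc=A A=clean B=dirty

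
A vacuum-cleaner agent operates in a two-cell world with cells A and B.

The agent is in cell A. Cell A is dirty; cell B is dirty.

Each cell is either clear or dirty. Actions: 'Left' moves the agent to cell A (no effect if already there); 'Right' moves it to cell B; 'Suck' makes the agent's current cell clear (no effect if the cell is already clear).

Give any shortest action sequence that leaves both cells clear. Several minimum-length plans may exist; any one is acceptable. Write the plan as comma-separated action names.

t=1 Suck ⇒ in A — A clear, B dirty
t=2 Right ⇒ in B — A clear, B dirty
t=3 Suck ⇒ in B — A clear, B clear
min 3: Suck A + move + Suck B

Suck, Right, Suck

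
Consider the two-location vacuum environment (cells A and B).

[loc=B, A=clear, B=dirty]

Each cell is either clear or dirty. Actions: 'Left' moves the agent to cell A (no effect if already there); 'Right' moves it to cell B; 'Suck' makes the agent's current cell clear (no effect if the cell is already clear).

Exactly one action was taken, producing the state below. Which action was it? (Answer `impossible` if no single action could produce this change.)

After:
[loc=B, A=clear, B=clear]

try  Left: loc=A A=clear B=dirty
try Right: loc=B A=clear B=dirty
try  Suck: loc=B A=clear B=clear  ← match

Suck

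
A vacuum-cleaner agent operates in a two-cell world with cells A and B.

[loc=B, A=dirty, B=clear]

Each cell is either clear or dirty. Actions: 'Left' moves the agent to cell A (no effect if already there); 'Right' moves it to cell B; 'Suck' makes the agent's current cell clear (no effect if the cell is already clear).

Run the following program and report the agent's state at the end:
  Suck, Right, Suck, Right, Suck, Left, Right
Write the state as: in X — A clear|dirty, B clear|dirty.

1. Suck → in B — A dirty, B clear
2. Right → in B — A dirty, B clear
3. Suck → in B — A dirty, B clear
4. Right → in B — A dirty, B clear
5. Suck → in B — A dirty, B clear
6. Left → in A — A dirty, B clear
7. Right → in B — A dirty, B clear

in B — A dirty, B clear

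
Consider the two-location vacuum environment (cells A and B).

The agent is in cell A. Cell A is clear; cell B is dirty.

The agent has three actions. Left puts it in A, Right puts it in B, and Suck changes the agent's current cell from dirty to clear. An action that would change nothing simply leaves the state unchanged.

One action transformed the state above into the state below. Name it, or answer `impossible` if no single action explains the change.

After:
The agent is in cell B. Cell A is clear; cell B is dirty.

Right

try  Left: (A; A:clear, B:dirty)
try Right: (B; A:clear, B:dirty)  ← match
try  Suck: (A; A:clear, B:dirty)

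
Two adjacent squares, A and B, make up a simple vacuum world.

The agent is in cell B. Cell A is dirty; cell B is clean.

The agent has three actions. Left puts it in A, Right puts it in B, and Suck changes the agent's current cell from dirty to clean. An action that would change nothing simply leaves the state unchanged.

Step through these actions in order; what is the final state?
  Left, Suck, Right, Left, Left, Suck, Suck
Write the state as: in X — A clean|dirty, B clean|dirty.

in A — A clean, B clean

Left (#1): in A — A dirty, B clean
Suck (#2): in A — A clean, B clean
Right (#3): in B — A clean, B clean
Left (#4): in A — A clean, B clean
Left (#5): in A — A clean, B clean
Suck (#6): in A — A clean, B clean
Suck (#7): in A — A clean, B clean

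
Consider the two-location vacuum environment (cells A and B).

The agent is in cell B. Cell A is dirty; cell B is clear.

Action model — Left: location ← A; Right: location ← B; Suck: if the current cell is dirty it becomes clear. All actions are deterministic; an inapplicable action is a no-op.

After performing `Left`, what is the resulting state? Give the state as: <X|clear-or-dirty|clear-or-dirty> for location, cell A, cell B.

<A|dirty|clear>

start: <B|dirty|clear>
step 1/1 (Left): <A|dirty|clear>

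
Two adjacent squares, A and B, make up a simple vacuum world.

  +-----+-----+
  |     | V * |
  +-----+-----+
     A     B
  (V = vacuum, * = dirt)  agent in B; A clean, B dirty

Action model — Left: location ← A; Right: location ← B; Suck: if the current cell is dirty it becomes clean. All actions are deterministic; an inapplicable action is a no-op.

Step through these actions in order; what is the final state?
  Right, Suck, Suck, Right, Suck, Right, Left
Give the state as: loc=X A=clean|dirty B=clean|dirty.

loc=A A=clean B=clean

t=1 Right ⇒ loc=B A=clean B=dirty
t=2 Suck ⇒ loc=B A=clean B=clean
t=3 Suck ⇒ loc=B A=clean B=clean
t=4 Right ⇒ loc=B A=clean B=clean
t=5 Suck ⇒ loc=B A=clean B=clean
t=6 Right ⇒ loc=B A=clean B=clean
t=7 Left ⇒ loc=A A=clean B=clean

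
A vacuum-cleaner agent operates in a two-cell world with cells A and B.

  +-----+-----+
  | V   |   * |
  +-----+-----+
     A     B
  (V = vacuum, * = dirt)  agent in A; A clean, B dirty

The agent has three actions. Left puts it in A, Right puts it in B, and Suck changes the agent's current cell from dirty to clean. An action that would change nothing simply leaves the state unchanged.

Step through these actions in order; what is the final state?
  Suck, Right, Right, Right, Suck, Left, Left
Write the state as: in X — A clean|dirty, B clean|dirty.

1) do Suck; now in A — A clean, B dirty
2) do Right; now in B — A clean, B dirty
3) do Right; now in B — A clean, B dirty
4) do Right; now in B — A clean, B dirty
5) do Suck; now in B — A clean, B clean
6) do Left; now in A — A clean, B clean
7) do Left; now in A — A clean, B clean

in A — A clean, B clean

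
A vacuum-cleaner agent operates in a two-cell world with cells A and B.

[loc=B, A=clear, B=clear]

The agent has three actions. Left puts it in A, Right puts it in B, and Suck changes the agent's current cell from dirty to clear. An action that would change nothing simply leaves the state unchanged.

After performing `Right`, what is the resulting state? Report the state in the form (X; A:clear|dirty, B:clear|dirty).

(B; A:clear, B:clear)

start: (B; A:clear, B:clear)
step 1/1 (Right): (B; A:clear, B:clear)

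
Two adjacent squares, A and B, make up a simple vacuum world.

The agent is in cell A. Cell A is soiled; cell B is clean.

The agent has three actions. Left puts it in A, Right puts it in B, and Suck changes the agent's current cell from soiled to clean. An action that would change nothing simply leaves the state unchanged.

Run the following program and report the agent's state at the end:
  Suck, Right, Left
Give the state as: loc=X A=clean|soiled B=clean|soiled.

step 1/3 (Suck): loc=A A=clean B=clean
step 2/3 (Right): loc=B A=clean B=clean
step 3/3 (Left): loc=A A=clean B=clean

loc=A A=clean B=clean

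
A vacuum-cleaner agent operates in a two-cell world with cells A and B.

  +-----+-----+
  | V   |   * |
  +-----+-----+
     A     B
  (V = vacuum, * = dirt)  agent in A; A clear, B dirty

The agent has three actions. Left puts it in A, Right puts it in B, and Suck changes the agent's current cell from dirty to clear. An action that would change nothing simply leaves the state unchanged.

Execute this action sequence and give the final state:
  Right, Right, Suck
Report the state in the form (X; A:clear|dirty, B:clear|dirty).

t=1 Right ⇒ (B; A:clear, B:dirty)
t=2 Right ⇒ (B; A:clear, B:dirty)
t=3 Suck ⇒ (B; A:clear, B:clear)

(B; A:clear, B:clear)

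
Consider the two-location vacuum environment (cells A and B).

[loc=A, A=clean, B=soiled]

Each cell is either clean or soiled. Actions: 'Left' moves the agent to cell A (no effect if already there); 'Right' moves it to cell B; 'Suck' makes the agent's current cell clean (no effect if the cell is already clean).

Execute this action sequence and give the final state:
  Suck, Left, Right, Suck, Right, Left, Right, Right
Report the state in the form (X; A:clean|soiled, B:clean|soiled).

(B; A:clean, B:clean)

1. Suck → (A; A:clean, B:soiled)
2. Left → (A; A:clean, B:soiled)
3. Right → (B; A:clean, B:soiled)
4. Suck → (B; A:clean, B:clean)
5. Right → (B; A:clean, B:clean)
6. Left → (A; A:clean, B:clean)
7. Right → (B; A:clean, B:clean)
8. Right → (B; A:clean, B:clean)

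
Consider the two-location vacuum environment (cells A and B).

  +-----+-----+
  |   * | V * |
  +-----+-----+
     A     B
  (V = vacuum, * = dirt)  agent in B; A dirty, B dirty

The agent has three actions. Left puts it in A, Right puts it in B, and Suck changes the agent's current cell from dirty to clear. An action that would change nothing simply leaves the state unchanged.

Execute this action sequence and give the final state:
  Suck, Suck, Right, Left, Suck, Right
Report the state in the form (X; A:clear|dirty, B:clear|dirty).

(B; A:clear, B:clear)

1. Suck → (B; A:dirty, B:clear)
2. Suck → (B; A:dirty, B:clear)
3. Right → (B; A:dirty, B:clear)
4. Left → (A; A:dirty, B:clear)
5. Suck → (A; A:clear, B:clear)
6. Right → (B; A:clear, B:clear)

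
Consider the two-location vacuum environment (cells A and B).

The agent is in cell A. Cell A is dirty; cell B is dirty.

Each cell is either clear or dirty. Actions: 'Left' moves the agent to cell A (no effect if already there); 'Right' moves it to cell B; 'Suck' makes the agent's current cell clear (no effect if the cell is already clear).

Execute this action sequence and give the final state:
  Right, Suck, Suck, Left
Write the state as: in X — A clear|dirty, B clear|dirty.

in A — A dirty, B clear

t=1 Right ⇒ in B — A dirty, B dirty
t=2 Suck ⇒ in B — A dirty, B clear
t=3 Suck ⇒ in B — A dirty, B clear
t=4 Left ⇒ in A — A dirty, B clear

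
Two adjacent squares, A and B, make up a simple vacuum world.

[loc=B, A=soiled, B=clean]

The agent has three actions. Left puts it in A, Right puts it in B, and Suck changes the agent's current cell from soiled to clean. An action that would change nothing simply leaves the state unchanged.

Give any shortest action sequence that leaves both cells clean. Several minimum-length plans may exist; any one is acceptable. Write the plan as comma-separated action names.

1) do Left; now loc=A A=soiled B=clean
2) do Suck; now loc=A A=clean B=clean
min 2: go A then Suck

Left, Suck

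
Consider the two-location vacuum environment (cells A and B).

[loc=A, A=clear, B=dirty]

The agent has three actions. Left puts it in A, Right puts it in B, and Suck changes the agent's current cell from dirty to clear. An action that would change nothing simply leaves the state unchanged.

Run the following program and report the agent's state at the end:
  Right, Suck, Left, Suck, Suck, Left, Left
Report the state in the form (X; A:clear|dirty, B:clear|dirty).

(A; A:clear, B:clear)

1. Right → (B; A:clear, B:dirty)
2. Suck → (B; A:clear, B:clear)
3. Left → (A; A:clear, B:clear)
4. Suck → (A; A:clear, B:clear)
5. Suck → (A; A:clear, B:clear)
6. Left → (A; A:clear, B:clear)
7. Left → (A; A:clear, B:clear)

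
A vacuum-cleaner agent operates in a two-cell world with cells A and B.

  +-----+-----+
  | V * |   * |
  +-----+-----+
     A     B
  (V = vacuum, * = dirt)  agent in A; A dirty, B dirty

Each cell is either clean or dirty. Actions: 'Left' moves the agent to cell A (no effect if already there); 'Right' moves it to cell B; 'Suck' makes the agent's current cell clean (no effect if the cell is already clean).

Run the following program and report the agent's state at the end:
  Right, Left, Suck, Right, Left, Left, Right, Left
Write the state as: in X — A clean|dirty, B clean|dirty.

step 1/8 (Right): in B — A dirty, B dirty
step 2/8 (Left): in A — A dirty, B dirty
step 3/8 (Suck): in A — A clean, B dirty
step 4/8 (Right): in B — A clean, B dirty
step 5/8 (Left): in A — A clean, B dirty
step 6/8 (Left): in A — A clean, B dirty
step 7/8 (Right): in B — A clean, B dirty
step 8/8 (Left): in A — A clean, B dirty

in A — A clean, B dirty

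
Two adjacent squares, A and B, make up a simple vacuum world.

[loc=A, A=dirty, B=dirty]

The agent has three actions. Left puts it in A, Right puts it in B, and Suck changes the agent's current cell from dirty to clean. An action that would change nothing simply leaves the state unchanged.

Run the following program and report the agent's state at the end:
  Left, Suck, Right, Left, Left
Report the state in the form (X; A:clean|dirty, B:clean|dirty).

1. Left → (A; A:dirty, B:dirty)
2. Suck → (A; A:clean, B:dirty)
3. Right → (B; A:clean, B:dirty)
4. Left → (A; A:clean, B:dirty)
5. Left → (A; A:clean, B:dirty)

(A; A:clean, B:dirty)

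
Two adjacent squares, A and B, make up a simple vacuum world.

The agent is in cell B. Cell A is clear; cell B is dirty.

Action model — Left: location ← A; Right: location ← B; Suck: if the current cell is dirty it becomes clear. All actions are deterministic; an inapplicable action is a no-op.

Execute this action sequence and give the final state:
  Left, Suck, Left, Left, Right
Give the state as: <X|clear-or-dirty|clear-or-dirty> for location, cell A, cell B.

<B|clear|dirty>

step 1/5 (Left): <A|clear|dirty>
step 2/5 (Suck): <A|clear|dirty>
step 3/5 (Left): <A|clear|dirty>
step 4/5 (Left): <A|clear|dirty>
step 5/5 (Right): <B|clear|dirty>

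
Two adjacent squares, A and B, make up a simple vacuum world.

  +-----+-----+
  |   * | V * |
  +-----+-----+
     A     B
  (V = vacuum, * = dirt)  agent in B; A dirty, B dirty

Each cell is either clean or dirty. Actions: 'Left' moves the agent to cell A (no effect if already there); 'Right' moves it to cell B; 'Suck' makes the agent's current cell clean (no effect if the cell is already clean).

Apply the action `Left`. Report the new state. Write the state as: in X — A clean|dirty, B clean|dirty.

in A — A dirty, B dirty

start: in B — A dirty, B dirty
1) do Left; now in A — A dirty, B dirty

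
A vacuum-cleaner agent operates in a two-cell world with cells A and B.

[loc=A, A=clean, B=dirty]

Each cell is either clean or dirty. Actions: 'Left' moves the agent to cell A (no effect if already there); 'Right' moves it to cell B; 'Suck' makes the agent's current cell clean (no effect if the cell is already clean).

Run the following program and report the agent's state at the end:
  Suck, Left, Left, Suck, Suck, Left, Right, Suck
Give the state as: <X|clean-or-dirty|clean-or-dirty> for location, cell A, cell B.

<B|clean|clean>

Suck (#1): <A|clean|dirty>
Left (#2): <A|clean|dirty>
Left (#3): <A|clean|dirty>
Suck (#4): <A|clean|dirty>
Suck (#5): <A|clean|dirty>
Left (#6): <A|clean|dirty>
Right (#7): <B|clean|dirty>
Suck (#8): <B|clean|clean>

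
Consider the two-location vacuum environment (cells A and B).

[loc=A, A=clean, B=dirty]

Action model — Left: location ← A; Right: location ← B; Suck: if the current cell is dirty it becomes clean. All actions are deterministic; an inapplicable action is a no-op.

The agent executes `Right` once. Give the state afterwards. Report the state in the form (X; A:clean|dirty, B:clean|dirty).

(B; A:clean, B:dirty)

start: (A; A:clean, B:dirty)
1) do Right; now (B; A:clean, B:dirty)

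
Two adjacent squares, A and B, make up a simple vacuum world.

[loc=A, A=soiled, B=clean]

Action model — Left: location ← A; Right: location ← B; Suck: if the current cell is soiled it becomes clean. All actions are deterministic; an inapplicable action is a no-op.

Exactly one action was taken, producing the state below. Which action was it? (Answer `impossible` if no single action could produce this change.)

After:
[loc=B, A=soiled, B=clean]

Right

try  Left: <A|soiled|clean>
try Right: <B|soiled|clean>  ← match
try  Suck: <A|clean|clean>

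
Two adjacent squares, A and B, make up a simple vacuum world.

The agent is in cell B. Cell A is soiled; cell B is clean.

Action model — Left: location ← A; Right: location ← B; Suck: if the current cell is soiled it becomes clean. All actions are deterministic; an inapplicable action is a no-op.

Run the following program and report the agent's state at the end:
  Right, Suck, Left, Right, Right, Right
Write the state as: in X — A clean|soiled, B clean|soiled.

in B — A soiled, B clean

1. Right → in B — A soiled, B clean
2. Suck → in B — A soiled, B clean
3. Left → in A — A soiled, B clean
4. Right → in B — A soiled, B clean
5. Right → in B — A soiled, B clean
6. Right → in B — A soiled, B clean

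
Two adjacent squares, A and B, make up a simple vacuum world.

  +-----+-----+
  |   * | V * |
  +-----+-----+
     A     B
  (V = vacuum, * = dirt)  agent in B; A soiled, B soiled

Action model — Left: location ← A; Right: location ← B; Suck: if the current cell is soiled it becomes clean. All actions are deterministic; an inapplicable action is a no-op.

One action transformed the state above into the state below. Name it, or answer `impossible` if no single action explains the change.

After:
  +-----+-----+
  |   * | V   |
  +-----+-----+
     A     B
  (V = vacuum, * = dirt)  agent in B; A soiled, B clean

try  Left: <A|soiled|soiled>
try Right: <B|soiled|soiled>
try  Suck: <B|soiled|clean>  ← match

Suck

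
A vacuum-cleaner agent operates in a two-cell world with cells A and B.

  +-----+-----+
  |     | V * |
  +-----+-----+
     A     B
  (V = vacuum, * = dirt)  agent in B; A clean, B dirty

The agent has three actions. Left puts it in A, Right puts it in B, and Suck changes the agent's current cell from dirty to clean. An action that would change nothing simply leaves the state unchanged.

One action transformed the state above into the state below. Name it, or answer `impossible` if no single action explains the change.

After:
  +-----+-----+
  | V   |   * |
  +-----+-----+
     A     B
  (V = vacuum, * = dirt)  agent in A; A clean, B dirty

Left

try  Left: loc=A A=clean B=dirty  ← match
try Right: loc=B A=clean B=dirty
try  Suck: loc=B A=clean B=clean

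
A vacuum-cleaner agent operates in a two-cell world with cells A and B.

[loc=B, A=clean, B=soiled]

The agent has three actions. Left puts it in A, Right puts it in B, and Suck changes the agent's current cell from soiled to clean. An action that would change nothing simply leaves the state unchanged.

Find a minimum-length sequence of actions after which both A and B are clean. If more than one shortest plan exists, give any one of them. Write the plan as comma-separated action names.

t=1 Suck ⇒ loc=B A=clean B=clean
min 1: B is soiled, one Suck

Suck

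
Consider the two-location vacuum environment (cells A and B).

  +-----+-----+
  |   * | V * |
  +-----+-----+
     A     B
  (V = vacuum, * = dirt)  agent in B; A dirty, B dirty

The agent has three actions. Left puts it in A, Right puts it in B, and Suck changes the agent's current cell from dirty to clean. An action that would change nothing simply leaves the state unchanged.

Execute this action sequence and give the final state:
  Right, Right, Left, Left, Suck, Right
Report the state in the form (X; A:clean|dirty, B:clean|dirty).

1) do Right; now (B; A:dirty, B:dirty)
2) do Right; now (B; A:dirty, B:dirty)
3) do Left; now (A; A:dirty, B:dirty)
4) do Left; now (A; A:dirty, B:dirty)
5) do Suck; now (A; A:clean, B:dirty)
6) do Right; now (B; A:clean, B:dirty)

(B; A:clean, B:dirty)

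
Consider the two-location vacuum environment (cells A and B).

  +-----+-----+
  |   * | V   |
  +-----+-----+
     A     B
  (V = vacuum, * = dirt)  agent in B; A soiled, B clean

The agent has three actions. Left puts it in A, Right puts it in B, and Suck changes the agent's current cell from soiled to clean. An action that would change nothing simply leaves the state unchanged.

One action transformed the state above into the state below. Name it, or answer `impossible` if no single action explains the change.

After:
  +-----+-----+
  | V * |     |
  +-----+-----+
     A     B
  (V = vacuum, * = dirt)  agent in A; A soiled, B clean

Left

try  Left: (A; A:soiled, B:clean)  ← match
try Right: (B; A:soiled, B:clean)
try  Suck: (B; A:soiled, B:clean)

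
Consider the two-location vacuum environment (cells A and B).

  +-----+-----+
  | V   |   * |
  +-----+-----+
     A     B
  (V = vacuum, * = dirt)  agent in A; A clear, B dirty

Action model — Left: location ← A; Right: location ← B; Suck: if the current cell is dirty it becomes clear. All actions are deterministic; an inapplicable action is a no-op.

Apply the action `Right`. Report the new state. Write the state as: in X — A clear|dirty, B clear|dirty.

start: in A — A clear, B dirty
step 1/1 (Right): in B — A clear, B dirty

in B — A clear, B dirty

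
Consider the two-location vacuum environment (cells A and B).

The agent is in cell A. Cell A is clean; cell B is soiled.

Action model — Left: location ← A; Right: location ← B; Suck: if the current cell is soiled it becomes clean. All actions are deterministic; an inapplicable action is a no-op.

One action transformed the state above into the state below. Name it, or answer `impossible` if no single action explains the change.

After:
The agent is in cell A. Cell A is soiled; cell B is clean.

try  Left: <A|clean|soiled>
try Right: <B|clean|soiled>
try  Suck: <A|clean|soiled>
no single action produces the after-state

impossible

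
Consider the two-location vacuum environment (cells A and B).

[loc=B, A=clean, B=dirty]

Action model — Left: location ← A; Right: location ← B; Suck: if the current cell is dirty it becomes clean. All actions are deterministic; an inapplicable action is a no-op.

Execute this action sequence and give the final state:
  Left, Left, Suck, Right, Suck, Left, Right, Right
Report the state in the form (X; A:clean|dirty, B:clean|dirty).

step 1/8 (Left): (A; A:clean, B:dirty)
step 2/8 (Left): (A; A:clean, B:dirty)
step 3/8 (Suck): (A; A:clean, B:dirty)
step 4/8 (Right): (B; A:clean, B:dirty)
step 5/8 (Suck): (B; A:clean, B:clean)
step 6/8 (Left): (A; A:clean, B:clean)
step 7/8 (Right): (B; A:clean, B:clean)
step 8/8 (Right): (B; A:clean, B:clean)

(B; A:clean, B:clean)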